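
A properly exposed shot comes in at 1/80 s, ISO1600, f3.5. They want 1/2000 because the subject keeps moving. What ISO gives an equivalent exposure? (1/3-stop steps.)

Shutter speed: 1/80 → 1/100 → 1/125 → 1/160 → 1/200 → 1/250 → 1/320 → 1/400 → 1/500 → 1/640 → 1/800 → 1/1000 → 1/1250 → 1/1600 → 1/2000 — 4 2/3 stops faster (darker).
Need 4 2/3 stops brighter from the ISO: 1600 → 2000 → 2500 → 3200 → 4000 → 5000 → 6400 → 8000 → 10000 → 12800 → 16000 → 20000 → 25600 → 32000 → 40000.

ISO 40000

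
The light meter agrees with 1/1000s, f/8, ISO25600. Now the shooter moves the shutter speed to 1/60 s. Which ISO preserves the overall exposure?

ISO 1600

Shutter speed: 1/1000 → 1/500 → 1/250 → 1/125 → 1/60 — 4 stops slower (brighter).
Need 4 stops darker from the ISO: 25600 → 12800 → 6400 → 3200 → 1600.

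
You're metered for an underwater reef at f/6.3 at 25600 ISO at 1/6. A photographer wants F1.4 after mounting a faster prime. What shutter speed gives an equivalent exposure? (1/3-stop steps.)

1/125s

Aperture: f/6.3 → f/5.6 → f/5 → f/4.5 → f/4 → f/3.5 → f/3.2 → f/2.8 → f/2.5 → f/2.2 → f/2 → f/1.8 → f/1.6 → f/1.4 — 4 1/3 stops wider (brighter).
Need 4 1/3 stops darker from the shutter speed: 1/6 → 1/8 → 1/10 → 1/13 → 1/15 → 1/20 → 1/25 → 1/30 → 1/40 → 1/50 → 1/60 → 1/80 → 1/100 → 1/125.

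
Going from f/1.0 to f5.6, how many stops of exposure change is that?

5 stops

f/1.0 → f/1.4 → f/2 → f/2.8 → f/4 → f/5.6 — count the steps: 5 stops.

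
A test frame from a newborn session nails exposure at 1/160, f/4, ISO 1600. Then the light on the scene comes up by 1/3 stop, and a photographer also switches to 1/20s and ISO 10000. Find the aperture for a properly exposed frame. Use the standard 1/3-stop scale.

f/32

Scene light: 1/3 stop brighter.
Shutter speed: 1/160 → 1/125 → 1/100 → 1/80 → 1/60 → 1/50 → 1/40 → 1/30 → 1/25 → 1/20 — 3 stops longer (brighter).
ISO: 1600 → 2000 → 2500 → 3200 → 4000 → 5000 → 6400 → 8000 → 10000 — 2 2/3 stops raised (brighter).
Net so far: 6 stops brighter. Aperture: f/4 → f/4.5 → f/5 → f/5.6 → f/6.3 → f/7.1 → f/8 → f/9 → f/10 → f/11 → f/13 → f/14 → f/16 → f/18 → f/20 → f/22 → f/25 → f/29 → f/32.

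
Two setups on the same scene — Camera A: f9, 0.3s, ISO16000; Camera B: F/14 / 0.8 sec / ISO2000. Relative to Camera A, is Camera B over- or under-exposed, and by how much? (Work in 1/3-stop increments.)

3 stops darker

Aperture: f/9 → f/10 → f/11 → f/13 → f/14 — 1 1/3 stops narrower (darker).
Shutter speed: 0.3 → 0.4 → 0.5 → 0.6 → 0.8 — 1 1/3 stops slower (brighter).
ISO: 16000 → 12800 → 10000 → 8000 → 6400 → 5000 → 4000 → 3200 → 2500 → 2000 — 3 stops lower (darker).
Net: −1 1/3 +1 1/3 −3 = −3 stops.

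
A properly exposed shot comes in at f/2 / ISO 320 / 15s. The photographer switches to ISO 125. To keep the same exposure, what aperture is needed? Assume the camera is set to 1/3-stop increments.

ISO: 320 → 250 → 200 → 160 → 125 — 1 1/3 stops dropped (darker).
Need 1 1/3 stops brighter from the aperture: f/2 → f/1.8 → f/1.6 → f/1.4 → f/1.2.

f/1.2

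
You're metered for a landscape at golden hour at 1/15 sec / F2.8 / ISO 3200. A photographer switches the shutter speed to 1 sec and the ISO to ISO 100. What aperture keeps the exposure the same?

f/2

Shutter speed: 1/15 → 1/8 → 1/4 → 1/2 → 1 — 4 stops slower (brighter).
ISO: 3200 → 1600 → 800 → 400 → 200 → 100 — 5 stops dropped (darker).
Net change so far: 1 stop darker. Offset with the aperture: f/2.8 → f/2.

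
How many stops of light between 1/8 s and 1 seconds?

1/8 → 1/4 → 1/2 → 1 — count the steps: 3 stops.

3 stops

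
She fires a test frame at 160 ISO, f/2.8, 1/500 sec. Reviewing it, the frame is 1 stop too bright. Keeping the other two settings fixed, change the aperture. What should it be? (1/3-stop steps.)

Overexposed by 1 stop → need 1 stop darker.
Aperture: f/2.8 → f/3.2 → f/3.5 → f/4.

f/4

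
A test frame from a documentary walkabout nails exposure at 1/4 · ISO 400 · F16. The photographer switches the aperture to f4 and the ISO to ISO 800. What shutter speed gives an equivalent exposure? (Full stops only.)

Aperture: f/16 → f/11 → f/8 → f/5.6 → f/4 — 4 stops larger aperture (brighter).
ISO: 400 → 800 — 1 stop raised (brighter).
Net change so far: 5 stops brighter. Offset with the shutter speed: 1/4 → 1/8 → 1/15 → 1/30 → 1/60 → 1/125.

1/125s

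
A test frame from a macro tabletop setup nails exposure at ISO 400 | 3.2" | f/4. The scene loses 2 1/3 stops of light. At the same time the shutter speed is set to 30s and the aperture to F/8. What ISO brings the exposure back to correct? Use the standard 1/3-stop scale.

Scene light: 2 1/3 stops darker.
Shutter speed: 3.2 → 4 → 5 → 6 → 8 → 10 → 13 → 15 → 20 → 25 → 30 — 3 1/3 stops slower (brighter).
Aperture: f/4 → f/4.5 → f/5 → f/5.6 → f/6.3 → f/7.1 → f/8 — 2 stops narrower (darker).
Net so far: 1 stop darker. ISO: 400 → 500 → 640 → 800.

ISO 800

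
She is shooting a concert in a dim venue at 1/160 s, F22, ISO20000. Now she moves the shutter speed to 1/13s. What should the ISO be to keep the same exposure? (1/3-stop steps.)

ISO 1600

Shutter speed: 1/160 → 1/125 → 1/100 → 1/80 → 1/60 → 1/50 → 1/40 → 1/30 → 1/25 → 1/20 → 1/15 → 1/13 — 3 2/3 stops slower (brighter).
Need 3 2/3 stops darker from the ISO: 20000 → 16000 → 12800 → 10000 → 8000 → 6400 → 5000 → 4000 → 3200 → 2500 → 2000 → 1600.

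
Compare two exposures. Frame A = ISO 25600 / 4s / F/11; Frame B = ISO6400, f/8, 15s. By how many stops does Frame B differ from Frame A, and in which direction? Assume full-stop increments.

1 stop brighter

Aperture: f/11 → f/8 — 1 stop larger aperture (brighter).
Shutter speed: 4 → 8 → 15 — 2 stops slower (brighter).
ISO: 25600 → 12800 → 6400 — 2 stops dropped (darker).
Net: +1 +2 −2 = +1 stop.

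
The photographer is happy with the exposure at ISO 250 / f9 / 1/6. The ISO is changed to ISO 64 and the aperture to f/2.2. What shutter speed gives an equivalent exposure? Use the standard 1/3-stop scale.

ISO: 250 → 200 → 160 → 125 → 100 → 80 → 64 — 2 stops dropped (darker).
Aperture: f/9 → f/8 → f/7.1 → f/6.3 → f/5.6 → f/5 → f/4.5 → f/4 → f/3.5 → f/3.2 → f/2.8 → f/2.5 → f/2.2 — 4 stops opened up (brighter).
Net change so far: 2 stops brighter. Offset with the shutter speed: 1/6 → 1/8 → 1/10 → 1/13 → 1/15 → 1/20 → 1/25.

1/25s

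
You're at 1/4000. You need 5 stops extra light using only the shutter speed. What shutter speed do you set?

1/125s

Shutter speed: 1/4000 → 1/2000 → 1/1000 → 1/500 → 1/250 → 1/125 — 5 stops longer (brighter).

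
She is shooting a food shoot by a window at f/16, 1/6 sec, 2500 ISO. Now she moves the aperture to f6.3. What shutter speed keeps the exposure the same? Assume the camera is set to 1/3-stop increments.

1/40s

Aperture: f/16 → f/14 → f/13 → f/11 → f/10 → f/9 → f/8 → f/7.1 → f/6.3 — 2 2/3 stops wider (brighter).
Need 2 2/3 stops darker from the shutter speed: 1/6 → 1/8 → 1/10 → 1/13 → 1/15 → 1/20 → 1/25 → 1/30 → 1/40.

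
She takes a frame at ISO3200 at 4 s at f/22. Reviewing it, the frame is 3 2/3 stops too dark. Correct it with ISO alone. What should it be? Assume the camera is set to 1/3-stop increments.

ISO 40000

Underexposed by 3 2/3 stops → need 3 2/3 stops brighter.
ISO: 3200 → 4000 → 5000 → 6400 → 8000 → 10000 → 12800 → 16000 → 20000 → 25600 → 32000 → 40000.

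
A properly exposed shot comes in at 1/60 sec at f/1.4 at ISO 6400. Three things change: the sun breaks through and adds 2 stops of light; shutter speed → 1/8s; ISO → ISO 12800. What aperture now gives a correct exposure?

f/11

Scene light: 2 stops brighter.
Shutter speed: 1/60 → 1/30 → 1/15 → 1/8 — 3 stops longer (brighter).
ISO: 6400 → 12800 — 1 stop raised (brighter).
Net so far: 6 stops brighter. Aperture: f/1.4 → f/2 → f/2.8 → f/4 → f/5.6 → f/8 → f/11.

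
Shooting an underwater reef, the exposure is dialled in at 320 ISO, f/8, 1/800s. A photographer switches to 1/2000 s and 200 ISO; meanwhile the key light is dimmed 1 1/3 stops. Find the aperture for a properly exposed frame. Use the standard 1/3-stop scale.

Scene light: 1 1/3 stops darker.
Shutter speed: 1/800 → 1/1000 → 1/1250 → 1/1600 → 1/2000 — 1 1/3 stops faster (darker).
ISO: 320 → 250 → 200 — 2/3 stop dropped (darker).
Net so far: 3 1/3 stops darker. Aperture: f/8 → f/7.1 → f/6.3 → f/5.6 → f/5 → f/4.5 → f/4 → f/3.5 → f/3.2 → f/2.8 → f/2.5.

f/2.5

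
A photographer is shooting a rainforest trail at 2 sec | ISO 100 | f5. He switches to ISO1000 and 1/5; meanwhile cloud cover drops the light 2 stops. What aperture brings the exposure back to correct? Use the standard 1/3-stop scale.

f/2.5

Scene light: 2 stops darker.
ISO: 100 → 125 → 160 → 200 → 250 → 320 → 400 → 500 → 640 → 800 → 1000 — 3 1/3 stops higher (brighter).
Shutter speed: 2 → 1.6 → 1.3 → 1 → 0.8 → 0.6 → 0.5 → 0.4 → 0.3 → 1/4 → 1/5 — 3 1/3 stops shorter (darker).
Net so far: 2 stops darker. Aperture: f/5 → f/4.5 → f/4 → f/3.5 → f/3.2 → f/2.8 → f/2.5.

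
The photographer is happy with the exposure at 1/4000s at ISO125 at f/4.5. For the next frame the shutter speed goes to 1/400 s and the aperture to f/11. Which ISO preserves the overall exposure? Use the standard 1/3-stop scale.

Shutter speed: 1/4000 → 1/3200 → 1/2500 → 1/2000 → 1/1600 → 1/1250 → 1/1000 → 1/800 → 1/640 → 1/500 → 1/400 — 3 1/3 stops slower (brighter).
Aperture: f/4.5 → f/5 → f/5.6 → f/6.3 → f/7.1 → f/8 → f/9 → f/10 → f/11 — 2 2/3 stops narrower (darker).
Net change so far: 2/3 stop brighter. Offset with the ISO: 125 → 100 → 80.

ISO 80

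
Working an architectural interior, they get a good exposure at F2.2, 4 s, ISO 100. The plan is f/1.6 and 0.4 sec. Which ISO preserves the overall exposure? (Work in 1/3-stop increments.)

Aperture: f/2.2 → f/2 → f/1.8 → f/1.6 — 1 stop larger aperture (brighter).
Shutter speed: 4 → 3.2 → 2.5 → 2 → 1.6 → 1.3 → 1 → 0.8 → 0.6 → 0.5 → 0.4 — 3 1/3 stops shorter (darker).
Net change so far: 2 1/3 stops darker. Offset with the ISO: 100 → 125 → 160 → 200 → 250 → 320 → 400 → 500.

ISO 500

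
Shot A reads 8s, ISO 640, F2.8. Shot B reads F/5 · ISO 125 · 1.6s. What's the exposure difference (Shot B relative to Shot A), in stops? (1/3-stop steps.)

Aperture: f/2.8 → f/3.2 → f/3.5 → f/4 → f/4.5 → f/5 — 1 2/3 stops stopped down (darker).
Shutter speed: 8 → 6 → 5 → 4 → 3.2 → 2.5 → 2 → 1.6 — 2 1/3 stops faster (darker).
ISO: 640 → 500 → 400 → 320 → 250 → 200 → 160 → 125 — 2 1/3 stops lower (darker).
Net: −1 2/3 −2 1/3 −2 1/3 = −6 1/3 stops.

6 1/3 stops darker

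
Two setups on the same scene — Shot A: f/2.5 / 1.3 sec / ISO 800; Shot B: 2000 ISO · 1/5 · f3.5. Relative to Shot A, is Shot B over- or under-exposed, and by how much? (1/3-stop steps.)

2 1/3 stops darker

Aperture: f/2.5 → f/2.8 → f/3.2 → f/3.5 — 1 stop narrower (darker).
Shutter speed: 1.3 → 1 → 0.8 → 0.6 → 0.5 → 0.4 → 0.3 → 1/4 → 1/5 — 2 2/3 stops faster (darker).
ISO: 800 → 1000 → 1250 → 1600 → 2000 — 1 1/3 stops higher (brighter).
Net: −1 −2 2/3 +1 1/3 = −2 1/3 stops.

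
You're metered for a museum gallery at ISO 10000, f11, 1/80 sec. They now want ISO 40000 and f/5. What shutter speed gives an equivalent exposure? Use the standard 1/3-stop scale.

1/1600s

ISO: 10000 → 12800 → 16000 → 20000 → 25600 → 32000 → 40000 — 2 stops raised (brighter).
Aperture: f/11 → f/10 → f/9 → f/8 → f/7.1 → f/6.3 → f/5.6 → f/5 — 2 1/3 stops larger aperture (brighter).
Net change so far: 4 1/3 stops brighter. Offset with the shutter speed: 1/80 → 1/100 → 1/125 → 1/160 → 1/200 → 1/250 → 1/320 → 1/400 → 1/500 → 1/640 → 1/800 → 1/1000 → 1/1250 → 1/1600.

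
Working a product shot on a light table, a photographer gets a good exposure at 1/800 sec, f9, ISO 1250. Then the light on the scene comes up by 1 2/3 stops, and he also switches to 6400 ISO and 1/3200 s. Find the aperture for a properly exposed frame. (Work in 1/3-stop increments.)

f/18

Scene light: 1 2/3 stops brighter.
ISO: 1250 → 1600 → 2000 → 2500 → 3200 → 4000 → 5000 → 6400 — 2 1/3 stops raised (brighter).
Shutter speed: 1/800 → 1/1000 → 1/1250 → 1/1600 → 1/2000 → 1/2500 → 1/3200 — 2 stops faster (darker).
Net so far: 2 stops brighter. Aperture: f/9 → f/10 → f/11 → f/13 → f/14 → f/16 → f/18.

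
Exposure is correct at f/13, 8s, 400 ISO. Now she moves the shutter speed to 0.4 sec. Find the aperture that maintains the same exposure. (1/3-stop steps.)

Shutter speed: 8 → 6 → 5 → 4 → 3.2 → 2.5 → 2 → 1.6 → 1.3 → 1 → 0.8 → 0.6 → 0.5 → 0.4 — 4 1/3 stops faster (darker).
Need 4 1/3 stops brighter from the aperture: f/13 → f/11 → f/10 → f/9 → f/8 → f/7.1 → f/6.3 → f/5.6 → f/5 → f/4.5 → f/4 → f/3.5 → f/3.2 → f/2.8.

f/2.8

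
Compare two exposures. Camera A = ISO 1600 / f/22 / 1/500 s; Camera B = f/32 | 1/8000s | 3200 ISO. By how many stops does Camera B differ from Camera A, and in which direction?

Aperture: f/22 → f/32 — 1 stop stopped down (darker).
Shutter speed: 1/500 → 1/1000 → 1/2000 → 1/4000 → 1/8000 — 4 stops shorter (darker).
ISO: 1600 → 3200 — 1 stop higher (brighter).
Net: −1 −4 +1 = −4 stops.

4 stops darker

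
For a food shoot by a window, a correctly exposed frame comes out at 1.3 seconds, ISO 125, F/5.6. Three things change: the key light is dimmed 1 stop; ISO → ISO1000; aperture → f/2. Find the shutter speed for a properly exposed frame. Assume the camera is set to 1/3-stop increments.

Scene light: 1 stop darker.
ISO: 125 → 160 → 200 → 250 → 320 → 400 → 500 → 640 → 800 → 1000 — 3 stops higher (brighter).
Aperture: f/5.6 → f/5 → f/4.5 → f/4 → f/3.5 → f/3.2 → f/2.8 → f/2.5 → f/2.2 → f/2 — 3 stops opened up (brighter).
Net so far: 5 stops brighter. Shutter speed: 1.3 → 1 → 0.8 → 0.6 → 0.5 → 0.4 → 0.3 → 1/4 → 1/5 → 1/6 → 1/8 → 1/10 → 1/13 → 1/15 → 1/20 → 1/25.

1/25s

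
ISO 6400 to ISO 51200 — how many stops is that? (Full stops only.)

3 stops

6400 → 12800 → 25600 → 51200 — count the steps: 3 stops.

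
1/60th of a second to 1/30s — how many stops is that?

1 stop

1/60 → 1/30 — count the steps: 1 stop.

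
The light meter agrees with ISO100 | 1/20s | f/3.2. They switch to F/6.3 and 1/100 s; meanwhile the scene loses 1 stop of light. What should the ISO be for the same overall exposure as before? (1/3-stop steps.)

ISO 4000

Scene light: 1 stop darker.
Aperture: f/3.2 → f/3.5 → f/4 → f/4.5 → f/5 → f/5.6 → f/6.3 — 2 stops stopped down (darker).
Shutter speed: 1/20 → 1/25 → 1/30 → 1/40 → 1/50 → 1/60 → 1/80 → 1/100 — 2 1/3 stops shorter (darker).
Net so far: 5 1/3 stops darker. ISO: 100 → 125 → 160 → 200 → 250 → 320 → 400 → 500 → 640 → 800 → 1000 → 1250 → 1600 → 2000 → 2500 → 3200 → 4000.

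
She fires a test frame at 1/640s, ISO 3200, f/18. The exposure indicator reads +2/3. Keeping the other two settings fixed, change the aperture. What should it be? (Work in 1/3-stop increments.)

f/22

Overexposed by 2/3 stop → need 2/3 stop darker.
Aperture: f/18 → f/20 → f/22.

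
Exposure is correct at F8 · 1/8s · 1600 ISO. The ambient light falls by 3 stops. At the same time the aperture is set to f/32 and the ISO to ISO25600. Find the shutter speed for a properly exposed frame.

1 s

Scene light: 3 stops darker.
Aperture: f/8 → f/11 → f/16 → f/22 → f/32 — 4 stops smaller aperture (darker).
ISO: 1600 → 3200 → 6400 → 12800 → 25600 — 4 stops raised (brighter).
Net so far: 3 stops darker. Shutter speed: 1/8 → 1/4 → 1/2 → 1.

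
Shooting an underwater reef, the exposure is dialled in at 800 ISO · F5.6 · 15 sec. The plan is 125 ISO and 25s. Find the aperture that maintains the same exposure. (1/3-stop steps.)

ISO: 800 → 640 → 500 → 400 → 320 → 250 → 200 → 160 → 125 — 2 2/3 stops dropped (darker).
Shutter speed: 15 → 20 → 25 — 2/3 stop slower (brighter).
Net change so far: 2 stops darker. Offset with the aperture: f/5.6 → f/5 → f/4.5 → f/4 → f/3.5 → f/3.2 → f/2.8.

f/2.8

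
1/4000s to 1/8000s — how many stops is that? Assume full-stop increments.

1/4000 → 1/8000 — count the steps: 1 stop.

1 stop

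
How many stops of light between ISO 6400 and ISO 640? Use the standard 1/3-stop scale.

3 1/3 stops

6400 → 5000 → 4000 → 3200 → 2500 → 2000 → 1600 → 1250 → 1000 → 800 → 640 — count the steps: 10 third-stops = 3 1/3 stops.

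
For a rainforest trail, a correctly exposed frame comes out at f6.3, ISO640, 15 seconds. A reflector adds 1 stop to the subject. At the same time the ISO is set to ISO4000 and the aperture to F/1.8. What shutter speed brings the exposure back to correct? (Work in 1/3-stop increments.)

Scene light: 1 stop brighter.
ISO: 640 → 800 → 1000 → 1250 → 1600 → 2000 → 2500 → 3200 → 4000 — 2 2/3 stops higher (brighter).
Aperture: f/6.3 → f/5.6 → f/5 → f/4.5 → f/4 → f/3.5 → f/3.2 → f/2.8 → f/2.5 → f/2.2 → f/2 → f/1.8 — 3 2/3 stops wider (brighter).
Net so far: 7 1/3 stops brighter. Shutter speed: 15 → 13 → 10 → 8 → 6 → 5 → 4 → 3.2 → 2.5 → 2 → 1.6 → 1.3 → 1 → 0.8 → 0.6 → 0.5 → 0.4 → 0.3 → 1/4 → 1/5 → 1/6 → 1/8 → 1/10.

1/10s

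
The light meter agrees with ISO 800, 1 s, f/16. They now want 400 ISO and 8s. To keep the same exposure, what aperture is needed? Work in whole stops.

f/32

ISO: 800 → 400 — 1 stop lower (darker).
Shutter speed: 1 → 2 → 4 → 8 — 3 stops slower (brighter).
Net change so far: 2 stops brighter. Offset with the aperture: f/16 → f/22 → f/32.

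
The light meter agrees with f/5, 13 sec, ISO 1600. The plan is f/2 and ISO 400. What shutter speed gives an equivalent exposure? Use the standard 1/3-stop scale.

Aperture: f/5 → f/4.5 → f/4 → f/3.5 → f/3.2 → f/2.8 → f/2.5 → f/2.2 → f/2 — 2 2/3 stops larger aperture (brighter).
ISO: 1600 → 1250 → 1000 → 800 → 640 → 500 → 400 — 2 stops dropped (darker).
Net change so far: 2/3 stop brighter. Offset with the shutter speed: 13 → 10 → 8.

8 s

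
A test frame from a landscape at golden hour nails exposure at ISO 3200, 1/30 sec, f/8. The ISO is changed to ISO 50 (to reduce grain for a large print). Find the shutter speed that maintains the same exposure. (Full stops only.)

2 s

ISO: 3200 → 1600 → 800 → 400 → 200 → 100 → 50 — 6 stops lower (darker).
Need 6 stops brighter from the shutter speed: 1/30 → 1/15 → 1/8 → 1/4 → 1/2 → 1 → 2.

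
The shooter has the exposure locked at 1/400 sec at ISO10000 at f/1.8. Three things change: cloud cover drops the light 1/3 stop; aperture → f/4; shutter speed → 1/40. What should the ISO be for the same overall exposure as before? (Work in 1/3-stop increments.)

Scene light: 1/3 stop darker.
Aperture: f/1.8 → f/2 → f/2.2 → f/2.5 → f/2.8 → f/3.2 → f/3.5 → f/4 — 2 1/3 stops smaller aperture (darker).
Shutter speed: 1/400 → 1/320 → 1/250 → 1/200 → 1/160 → 1/125 → 1/100 → 1/80 → 1/60 → 1/50 → 1/40 — 3 1/3 stops slower (brighter).
Net so far: 2/3 stop brighter. ISO: 10000 → 8000 → 6400.

ISO 6400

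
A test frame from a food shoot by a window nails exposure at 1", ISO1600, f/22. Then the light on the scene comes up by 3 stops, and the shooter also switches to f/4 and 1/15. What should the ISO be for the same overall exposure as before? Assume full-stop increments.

ISO 100

Scene light: 3 stops brighter.
Aperture: f/22 → f/16 → f/11 → f/8 → f/5.6 → f/4 — 5 stops larger aperture (brighter).
Shutter speed: 1 → 1/2 → 1/4 → 1/8 → 1/15 — 4 stops faster (darker).
Net so far: 4 stops brighter. ISO: 1600 → 800 → 400 → 200 → 100.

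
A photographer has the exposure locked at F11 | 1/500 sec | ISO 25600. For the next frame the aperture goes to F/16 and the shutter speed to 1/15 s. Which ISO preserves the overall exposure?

ISO 1600

Aperture: f/11 → f/16 — 1 stop narrower (darker).
Shutter speed: 1/500 → 1/250 → 1/125 → 1/60 → 1/30 → 1/15 — 5 stops longer (brighter).
Net change so far: 4 stops brighter. Offset with the ISO: 25600 → 12800 → 6400 → 3200 → 1600.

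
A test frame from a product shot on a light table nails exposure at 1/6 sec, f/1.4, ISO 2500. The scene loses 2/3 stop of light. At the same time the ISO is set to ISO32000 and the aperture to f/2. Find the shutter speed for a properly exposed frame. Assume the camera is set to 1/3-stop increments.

1/25s

Scene light: 2/3 stop darker.
ISO: 2500 → 3200 → 4000 → 5000 → 6400 → 8000 → 10000 → 12800 → 16000 → 20000 → 25600 → 32000 — 3 2/3 stops raised (brighter).
Aperture: f/1.4 → f/1.6 → f/1.8 → f/2 — 1 stop stopped down (darker).
Net so far: 2 stops brighter. Shutter speed: 1/6 → 1/8 → 1/10 → 1/13 → 1/15 → 1/20 → 1/25.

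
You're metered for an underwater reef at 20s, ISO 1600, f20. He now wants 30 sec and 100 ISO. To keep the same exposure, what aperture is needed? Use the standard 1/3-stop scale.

Shutter speed: 20 → 25 → 30 — 2/3 stop slower (brighter).
ISO: 1600 → 1250 → 1000 → 800 → 640 → 500 → 400 → 320 → 250 → 200 → 160 → 125 → 100 — 4 stops dropped (darker).
Net change so far: 3 1/3 stops darker. Offset with the aperture: f/20 → f/18 → f/16 → f/14 → f/13 → f/11 → f/10 → f/9 → f/8 → f/7.1 → f/6.3.

f/6.3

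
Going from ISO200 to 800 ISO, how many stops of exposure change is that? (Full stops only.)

200 → 400 → 800 — count the steps: 2 stops.

2 stops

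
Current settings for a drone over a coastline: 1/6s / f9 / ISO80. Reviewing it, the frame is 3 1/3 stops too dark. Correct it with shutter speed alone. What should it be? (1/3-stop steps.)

1.6 s

Underexposed by 3 1/3 stops → need 3 1/3 stops brighter.
Shutter speed: 1/6 → 1/5 → 1/4 → 0.3 → 0.4 → 0.5 → 0.6 → 0.8 → 1 → 1.3 → 1.6.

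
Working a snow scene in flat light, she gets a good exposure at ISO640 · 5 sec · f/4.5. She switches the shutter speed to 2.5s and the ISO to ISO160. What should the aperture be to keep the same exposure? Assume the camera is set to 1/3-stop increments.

f/1.6

Shutter speed: 5 → 4 → 3.2 → 2.5 — 1 stop shorter (darker).
ISO: 640 → 500 → 400 → 320 → 250 → 200 → 160 — 2 stops lower (darker).
Net change so far: 3 stops darker. Offset with the aperture: f/4.5 → f/4 → f/3.5 → f/3.2 → f/2.8 → f/2.5 → f/2.2 → f/2 → f/1.8 → f/1.6.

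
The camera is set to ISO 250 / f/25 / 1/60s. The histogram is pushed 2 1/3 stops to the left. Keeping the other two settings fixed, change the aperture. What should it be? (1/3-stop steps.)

Underexposed by 2 1/3 stops → need 2 1/3 stops brighter.
Aperture: f/25 → f/22 → f/20 → f/18 → f/16 → f/14 → f/13 → f/11.

f/11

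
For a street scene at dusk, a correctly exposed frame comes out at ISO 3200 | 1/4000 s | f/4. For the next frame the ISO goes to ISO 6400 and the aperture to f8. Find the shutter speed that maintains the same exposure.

1/2000s

ISO: 3200 → 6400 — 1 stop higher (brighter).
Aperture: f/4 → f/5.6 → f/8 — 2 stops stopped down (darker).
Net change so far: 1 stop darker. Offset with the shutter speed: 1/4000 → 1/2000.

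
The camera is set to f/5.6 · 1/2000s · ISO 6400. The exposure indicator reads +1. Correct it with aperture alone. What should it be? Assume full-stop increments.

Overexposed by 1 stop → need 1 stop darker.
Aperture: f/5.6 → f/8.

f/8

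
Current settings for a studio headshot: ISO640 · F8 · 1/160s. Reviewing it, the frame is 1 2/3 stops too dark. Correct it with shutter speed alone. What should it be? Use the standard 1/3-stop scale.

1/50s

Underexposed by 1 2/3 stops → need 1 2/3 stops brighter.
Shutter speed: 1/160 → 1/125 → 1/100 → 1/80 → 1/60 → 1/50.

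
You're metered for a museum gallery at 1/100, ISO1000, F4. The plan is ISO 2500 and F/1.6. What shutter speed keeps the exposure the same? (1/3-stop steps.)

ISO: 1000 → 1250 → 1600 → 2000 → 2500 — 1 1/3 stops higher (brighter).
Aperture: f/4 → f/3.5 → f/3.2 → f/2.8 → f/2.5 → f/2.2 → f/2 → f/1.8 → f/1.6 — 2 2/3 stops wider (brighter).
Net change so far: 4 stops brighter. Offset with the shutter speed: 1/100 → 1/125 → 1/160 → 1/200 → 1/250 → 1/320 → 1/400 → 1/500 → 1/640 → 1/800 → 1/1000 → 1/1250 → 1/1600.

1/1600s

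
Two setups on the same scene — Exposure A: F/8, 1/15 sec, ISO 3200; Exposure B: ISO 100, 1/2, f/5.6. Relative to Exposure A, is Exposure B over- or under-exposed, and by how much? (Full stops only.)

Aperture: f/8 → f/5.6 — 1 stop opened up (brighter).
Shutter speed: 1/15 → 1/8 → 1/4 → 1/2 — 3 stops longer (brighter).
ISO: 3200 → 1600 → 800 → 400 → 200 → 100 — 5 stops dropped (darker).
Net: +1 +3 −5 = −1 stop.

1 stop darker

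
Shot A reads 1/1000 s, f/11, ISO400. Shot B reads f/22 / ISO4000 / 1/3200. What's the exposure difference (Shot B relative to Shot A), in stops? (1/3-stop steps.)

Aperture: f/11 → f/13 → f/14 → f/16 → f/18 → f/20 → f/22 — 2 stops narrower (darker).
Shutter speed: 1/1000 → 1/1250 → 1/1600 → 1/2000 → 1/2500 → 1/3200 — 1 2/3 stops shorter (darker).
ISO: 400 → 500 → 640 → 800 → 1000 → 1250 → 1600 → 2000 → 2500 → 3200 → 4000 — 3 1/3 stops raised (brighter).
Net: −2 −1 2/3 +3 1/3 = −1/3 stops.

1/3 stop darker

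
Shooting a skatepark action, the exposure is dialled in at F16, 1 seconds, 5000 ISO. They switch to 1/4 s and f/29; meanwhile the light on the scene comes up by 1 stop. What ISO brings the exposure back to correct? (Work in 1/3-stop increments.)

Scene light: 1 stop brighter.
Shutter speed: 1 → 0.8 → 0.6 → 0.5 → 0.4 → 0.3 → 1/4 — 2 stops shorter (darker).
Aperture: f/16 → f/18 → f/20 → f/22 → f/25 → f/29 — 1 2/3 stops stopped down (darker).
Net so far: 2 2/3 stops darker. ISO: 5000 → 6400 → 8000 → 10000 → 12800 → 16000 → 20000 → 25600 → 32000.

ISO 32000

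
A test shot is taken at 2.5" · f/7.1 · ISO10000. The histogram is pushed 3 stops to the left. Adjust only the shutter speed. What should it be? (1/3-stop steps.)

Underexposed by 3 stops → need 3 stops brighter.
Shutter speed: 2.5 → 3.2 → 4 → 5 → 6 → 8 → 10 → 13 → 15 → 20.

20 s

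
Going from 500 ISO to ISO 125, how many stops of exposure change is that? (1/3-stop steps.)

2 stops

500 → 400 → 320 → 250 → 200 → 160 → 125 — count the steps: 6 third-stops = 2 stops.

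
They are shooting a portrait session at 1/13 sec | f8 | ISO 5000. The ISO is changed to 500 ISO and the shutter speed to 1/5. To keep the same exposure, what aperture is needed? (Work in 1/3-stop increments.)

f/4

ISO: 5000 → 4000 → 3200 → 2500 → 2000 → 1600 → 1250 → 1000 → 800 → 640 → 500 — 3 1/3 stops lower (darker).
Shutter speed: 1/13 → 1/10 → 1/8 → 1/6 → 1/5 — 1 1/3 stops slower (brighter).
Net change so far: 2 stops darker. Offset with the aperture: f/8 → f/7.1 → f/6.3 → f/5.6 → f/5 → f/4.5 → f/4.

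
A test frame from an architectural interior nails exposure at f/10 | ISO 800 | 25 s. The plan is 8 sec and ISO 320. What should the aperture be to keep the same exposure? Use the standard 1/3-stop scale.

Shutter speed: 25 → 20 → 15 → 13 → 10 → 8 — 1 2/3 stops shorter (darker).
ISO: 800 → 640 → 500 → 400 → 320 — 1 1/3 stops dropped (darker).
Net change so far: 3 stops darker. Offset with the aperture: f/10 → f/9 → f/8 → f/7.1 → f/6.3 → f/5.6 → f/5 → f/4.5 → f/4 → f/3.5.

f/3.5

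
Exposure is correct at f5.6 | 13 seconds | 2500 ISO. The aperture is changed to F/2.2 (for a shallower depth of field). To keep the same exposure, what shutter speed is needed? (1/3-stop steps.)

Aperture: f/5.6 → f/5 → f/4.5 → f/4 → f/3.5 → f/3.2 → f/2.8 → f/2.5 → f/2.2 — 2 2/3 stops wider (brighter).
Need 2 2/3 stops darker from the shutter speed: 13 → 10 → 8 → 6 → 5 → 4 → 3.2 → 2.5 → 2.

2 s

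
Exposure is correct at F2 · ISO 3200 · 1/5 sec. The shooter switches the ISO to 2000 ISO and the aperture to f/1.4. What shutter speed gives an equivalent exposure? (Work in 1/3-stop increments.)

1/6s

ISO: 3200 → 2500 → 2000 — 2/3 stop dropped (darker).
Aperture: f/2 → f/1.8 → f/1.6 → f/1.4 — 1 stop wider (brighter).
Net change so far: 1/3 stop brighter. Offset with the shutter speed: 1/5 → 1/6.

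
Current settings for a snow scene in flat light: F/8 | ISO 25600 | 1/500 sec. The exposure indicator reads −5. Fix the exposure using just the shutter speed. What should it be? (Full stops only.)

Underexposed by 5 stops → need 5 stops brighter.
Shutter speed: 1/500 → 1/250 → 1/125 → 1/60 → 1/30 → 1/15.

1/15s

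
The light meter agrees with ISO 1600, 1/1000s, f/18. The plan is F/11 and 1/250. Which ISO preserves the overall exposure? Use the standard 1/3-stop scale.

Aperture: f/18 → f/16 → f/14 → f/13 → f/11 — 1 1/3 stops opened up (brighter).
Shutter speed: 1/1000 → 1/800 → 1/640 → 1/500 → 1/400 → 1/320 → 1/250 — 2 stops longer (brighter).
Net change so far: 3 1/3 stops brighter. Offset with the ISO: 1600 → 1250 → 1000 → 800 → 640 → 500 → 400 → 320 → 250 → 200 → 160.

ISO 160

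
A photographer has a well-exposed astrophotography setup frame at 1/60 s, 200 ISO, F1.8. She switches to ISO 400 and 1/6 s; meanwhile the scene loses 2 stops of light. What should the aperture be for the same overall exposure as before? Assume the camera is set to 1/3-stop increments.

Scene light: 2 stops darker.
ISO: 200 → 250 → 320 → 400 — 1 stop raised (brighter).
Shutter speed: 1/60 → 1/50 → 1/40 → 1/30 → 1/25 → 1/20 → 1/15 → 1/13 → 1/10 → 1/8 → 1/6 — 3 1/3 stops longer (brighter).
Net so far: 2 1/3 stops brighter. Aperture: f/1.8 → f/2 → f/2.2 → f/2.5 → f/2.8 → f/3.2 → f/3.5 → f/4.

f/4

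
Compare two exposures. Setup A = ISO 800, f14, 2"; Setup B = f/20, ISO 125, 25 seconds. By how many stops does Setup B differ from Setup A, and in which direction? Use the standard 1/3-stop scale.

Aperture: f/14 → f/16 → f/18 → f/20 — 1 stop narrower (darker).
Shutter speed: 2 → 2.5 → 3.2 → 4 → 5 → 6 → 8 → 10 → 13 → 15 → 20 → 25 — 3 2/3 stops longer (brighter).
ISO: 800 → 640 → 500 → 400 → 320 → 250 → 200 → 160 → 125 — 2 2/3 stops dropped (darker).
Net: −1 +3 2/3 −2 2/3 = 0 stops.

same exposure (0 stops)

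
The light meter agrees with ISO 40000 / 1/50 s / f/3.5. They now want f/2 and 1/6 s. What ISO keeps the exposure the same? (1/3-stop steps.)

Aperture: f/3.5 → f/3.2 → f/2.8 → f/2.5 → f/2.2 → f/2 — 1 2/3 stops larger aperture (brighter).
Shutter speed: 1/50 → 1/40 → 1/30 → 1/25 → 1/20 → 1/15 → 1/13 → 1/10 → 1/8 → 1/6 — 3 stops slower (brighter).
Net change so far: 4 2/3 stops brighter. Offset with the ISO: 40000 → 32000 → 25600 → 20000 → 16000 → 12800 → 10000 → 8000 → 6400 → 5000 → 4000 → 3200 → 2500 → 2000 → 1600.

ISO 1600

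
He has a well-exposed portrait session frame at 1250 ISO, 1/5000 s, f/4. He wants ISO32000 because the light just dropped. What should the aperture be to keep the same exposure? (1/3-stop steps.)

ISO: 1250 → 1600 → 2000 → 2500 → 3200 → 4000 → 5000 → 6400 → 8000 → 10000 → 12800 → 16000 → 20000 → 25600 → 32000 — 4 2/3 stops raised (brighter).
Need 4 2/3 stops darker from the aperture: f/4 → f/4.5 → f/5 → f/5.6 → f/6.3 → f/7.1 → f/8 → f/9 → f/10 → f/11 → f/13 → f/14 → f/16 → f/18 → f/20.

f/20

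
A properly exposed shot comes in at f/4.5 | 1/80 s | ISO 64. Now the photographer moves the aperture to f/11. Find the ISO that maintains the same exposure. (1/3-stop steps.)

ISO 400

Aperture: f/4.5 → f/5 → f/5.6 → f/6.3 → f/7.1 → f/8 → f/9 → f/10 → f/11 — 2 2/3 stops stopped down (darker).
Need 2 2/3 stops brighter from the ISO: 64 → 80 → 100 → 125 → 160 → 200 → 250 → 320 → 400.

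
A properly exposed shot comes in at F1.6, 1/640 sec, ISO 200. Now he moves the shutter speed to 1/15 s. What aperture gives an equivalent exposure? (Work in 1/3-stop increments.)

Shutter speed: 1/640 → 1/500 → 1/400 → 1/320 → 1/250 → 1/200 → 1/160 → 1/125 → 1/100 → 1/80 → 1/60 → 1/50 → 1/40 → 1/30 → 1/25 → 1/20 → 1/15 — 5 1/3 stops slower (brighter).
Need 5 1/3 stops darker from the aperture: f/1.6 → f/1.8 → f/2 → f/2.2 → f/2.5 → f/2.8 → f/3.2 → f/3.5 → f/4 → f/4.5 → f/5 → f/5.6 → f/6.3 → f/7.1 → f/8 → f/9 → f/10.

f/10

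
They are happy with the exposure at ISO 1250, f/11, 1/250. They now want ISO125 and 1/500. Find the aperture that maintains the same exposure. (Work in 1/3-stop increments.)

f/2.5

ISO: 1250 → 1000 → 800 → 640 → 500 → 400 → 320 → 250 → 200 → 160 → 125 — 3 1/3 stops dropped (darker).
Shutter speed: 1/250 → 1/320 → 1/400 → 1/500 — 1 stop shorter (darker).
Net change so far: 4 1/3 stops darker. Offset with the aperture: f/11 → f/10 → f/9 → f/8 → f/7.1 → f/6.3 → f/5.6 → f/5 → f/4.5 → f/4 → f/3.5 → f/3.2 → f/2.8 → f/2.5.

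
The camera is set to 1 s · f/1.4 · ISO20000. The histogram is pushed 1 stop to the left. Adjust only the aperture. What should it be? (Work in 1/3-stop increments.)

f/1.0

Underexposed by 1 stop → need 1 stop brighter.
Aperture: f/1.4 → f/1.2 → f/1.1 → f/1.0.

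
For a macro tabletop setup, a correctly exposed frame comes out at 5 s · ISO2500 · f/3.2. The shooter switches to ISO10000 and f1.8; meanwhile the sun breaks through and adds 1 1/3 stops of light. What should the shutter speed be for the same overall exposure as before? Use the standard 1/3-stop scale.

1/6s

Scene light: 1 1/3 stops brighter.
ISO: 2500 → 3200 → 4000 → 5000 → 6400 → 8000 → 10000 — 2 stops raised (brighter).
Aperture: f/3.2 → f/2.8 → f/2.5 → f/2.2 → f/2 → f/1.8 — 1 2/3 stops wider (brighter).
Net so far: 5 stops brighter. Shutter speed: 5 → 4 → 3.2 → 2.5 → 2 → 1.6 → 1.3 → 1 → 0.8 → 0.6 → 0.5 → 0.4 → 0.3 → 1/4 → 1/5 → 1/6.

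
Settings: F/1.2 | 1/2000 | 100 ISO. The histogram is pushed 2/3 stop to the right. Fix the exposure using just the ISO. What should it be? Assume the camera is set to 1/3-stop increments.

ISO 64

Overexposed by 2/3 stop → need 2/3 stop darker.
ISO: 100 → 80 → 64.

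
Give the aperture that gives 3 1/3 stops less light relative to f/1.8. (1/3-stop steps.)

f/5.6

Aperture: f/1.8 → f/2 → f/2.2 → f/2.5 → f/2.8 → f/3.2 → f/3.5 → f/4 → f/4.5 → f/5 → f/5.6 — 3 1/3 stops smaller aperture (darker).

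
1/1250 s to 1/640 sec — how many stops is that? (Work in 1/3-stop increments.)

1 stop

1/1250 → 1/1000 → 1/800 → 1/640 — count the steps: 3 third-stops = 1 stop.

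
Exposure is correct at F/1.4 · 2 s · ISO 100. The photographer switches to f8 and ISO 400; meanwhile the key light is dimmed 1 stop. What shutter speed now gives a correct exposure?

Scene light: 1 stop darker.
Aperture: f/1.4 → f/2 → f/2.8 → f/4 → f/5.6 → f/8 — 5 stops narrower (darker).
ISO: 100 → 200 → 400 — 2 stops raised (brighter).
Net so far: 4 stops darker. Shutter speed: 2 → 4 → 8 → 15 → 30.

30 s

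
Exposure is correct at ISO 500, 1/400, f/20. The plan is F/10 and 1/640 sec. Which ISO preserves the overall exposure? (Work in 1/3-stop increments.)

ISO 200

Aperture: f/20 → f/18 → f/16 → f/14 → f/13 → f/11 → f/10 — 2 stops wider (brighter).
Shutter speed: 1/400 → 1/500 → 1/640 — 2/3 stop faster (darker).
Net change so far: 1 1/3 stops brighter. Offset with the ISO: 500 → 400 → 320 → 250 → 200.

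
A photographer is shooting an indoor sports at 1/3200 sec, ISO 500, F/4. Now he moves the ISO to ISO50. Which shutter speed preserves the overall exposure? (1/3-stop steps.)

ISO: 500 → 400 → 320 → 250 → 200 → 160 → 125 → 100 → 80 → 64 → 50 — 3 1/3 stops lower (darker).
Need 3 1/3 stops brighter from the shutter speed: 1/3200 → 1/2500 → 1/2000 → 1/1600 → 1/1250 → 1/1000 → 1/800 → 1/640 → 1/500 → 1/400 → 1/320.

1/320s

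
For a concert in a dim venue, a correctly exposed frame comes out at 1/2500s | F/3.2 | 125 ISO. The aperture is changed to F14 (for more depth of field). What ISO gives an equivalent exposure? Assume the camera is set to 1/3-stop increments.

ISO 2500

Aperture: f/3.2 → f/3.5 → f/4 → f/4.5 → f/5 → f/5.6 → f/6.3 → f/7.1 → f/8 → f/9 → f/10 → f/11 → f/13 → f/14 — 4 1/3 stops stopped down (darker).
Need 4 1/3 stops brighter from the ISO: 125 → 160 → 200 → 250 → 320 → 400 → 500 → 640 → 800 → 1000 → 1250 → 1600 → 2000 → 2500.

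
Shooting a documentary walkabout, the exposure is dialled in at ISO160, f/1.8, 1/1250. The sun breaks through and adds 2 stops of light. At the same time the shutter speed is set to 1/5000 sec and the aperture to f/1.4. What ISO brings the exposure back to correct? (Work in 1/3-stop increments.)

Scene light: 2 stops brighter.
Shutter speed: 1/1250 → 1/1600 → 1/2000 → 1/2500 → 1/3200 → 1/4000 → 1/5000 — 2 stops faster (darker).
Aperture: f/1.8 → f/1.6 → f/1.4 — 2/3 stop larger aperture (brighter).
Net so far: 2/3 stop brighter. ISO: 160 → 125 → 100.

ISO 100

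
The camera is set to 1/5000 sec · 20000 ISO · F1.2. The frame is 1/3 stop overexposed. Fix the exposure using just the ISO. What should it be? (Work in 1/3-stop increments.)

Overexposed by 1/3 stop → need 1/3 stop darker.
ISO: 20000 → 16000.

ISO 16000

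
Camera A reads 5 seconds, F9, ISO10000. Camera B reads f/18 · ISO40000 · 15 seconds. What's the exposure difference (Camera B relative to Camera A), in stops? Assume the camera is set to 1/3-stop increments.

Aperture: f/9 → f/10 → f/11 → f/13 → f/14 → f/16 → f/18 — 2 stops smaller aperture (darker).
Shutter speed: 5 → 6 → 8 → 10 → 13 → 15 — 1 2/3 stops longer (brighter).
ISO: 10000 → 12800 → 16000 → 20000 → 25600 → 32000 → 40000 — 2 stops raised (brighter).
Net: −2 +1 2/3 +2 = +1 2/3 stops.

1 2/3 stops brighter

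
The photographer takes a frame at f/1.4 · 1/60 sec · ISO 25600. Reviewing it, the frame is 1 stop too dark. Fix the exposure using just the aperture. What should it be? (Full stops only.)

f/1.0

Underexposed by 1 stop → need 1 stop brighter.
Aperture: f/1.4 → f/1.0.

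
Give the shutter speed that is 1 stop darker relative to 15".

8 s

Shutter speed: 15 → 8 — 1 stop faster (darker).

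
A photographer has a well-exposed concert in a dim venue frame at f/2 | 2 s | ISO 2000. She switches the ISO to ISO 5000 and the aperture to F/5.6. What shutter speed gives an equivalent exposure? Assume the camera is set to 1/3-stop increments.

ISO: 2000 → 2500 → 3200 → 4000 → 5000 — 1 1/3 stops higher (brighter).
Aperture: f/2 → f/2.2 → f/2.5 → f/2.8 → f/3.2 → f/3.5 → f/4 → f/4.5 → f/5 → f/5.6 — 3 stops narrower (darker).
Net change so far: 1 2/3 stops darker. Offset with the shutter speed: 2 → 2.5 → 3.2 → 4 → 5 → 6.

6 s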